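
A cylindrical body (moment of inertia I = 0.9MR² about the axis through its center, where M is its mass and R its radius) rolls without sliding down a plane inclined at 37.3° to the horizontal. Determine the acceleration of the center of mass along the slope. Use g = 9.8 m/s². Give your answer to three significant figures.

a ≈ 3.13 m/s²

Here I = 0.9MR², so the shape factor k = I/(MR²) = 0.9.
Along the incline Mg sinθ − f = Ma, and torque about the center fR = Iα = kMR²(a/R) gives f = kMa.
Eliminating f: Mg sinθ = (1+k)Ma, so a = g sinθ/(1+k) = 9.8 × sin37.3° / 1.9 ≈ 3.13 m/s².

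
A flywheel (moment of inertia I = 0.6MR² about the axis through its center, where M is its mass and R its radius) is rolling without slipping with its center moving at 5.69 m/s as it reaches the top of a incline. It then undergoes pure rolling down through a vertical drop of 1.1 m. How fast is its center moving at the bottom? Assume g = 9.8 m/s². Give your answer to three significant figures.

The moment of inertia is 0.6MR², giving k ≡ I/(MR²) = 0.6.
Since it rolls without slipping, ω = v/R and KE = ½Mv² + ½Iω² = ½(1+k)Mv² = (4/5)Mv².
Energy conservation: (4/5)Mv₀² + Mgh = (4/5)Mv², so v² = v₀² + 2gh/(1+k).
v = √(5.69² + 2×9.8×1.1/1.6) = √45.85 ≈ 6.77 m/s.

v ≈ 6.77 m/s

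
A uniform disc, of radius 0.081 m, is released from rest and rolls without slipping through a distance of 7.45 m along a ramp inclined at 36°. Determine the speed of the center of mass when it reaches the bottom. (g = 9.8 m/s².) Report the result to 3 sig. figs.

v ≈ 7.56 m/s

For this body I = (1/2)MR², i.e. k = I/(MR²) = 0.5.
Rolling without slipping gives ω = v/R, so the total kinetic energy is ½Mv² + ½Iω² = ½(1+k)Mv² = (3/4)Mv².
The vertical drop is h = L sinθ = 7.45 × sin36° = 4.379 m.
Setting Mgh = (3/4)Mv² gives v = √(2gh/(1+k)) = √(2·9.8·4.379/1.5) ≈ 7.56 m/s.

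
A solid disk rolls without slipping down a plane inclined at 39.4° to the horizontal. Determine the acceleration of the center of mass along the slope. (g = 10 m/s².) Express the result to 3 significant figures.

For this body I = (1/2)MR², i.e. k = I/(MR²) = 0.5.
Newton's second law down the slope: Mg sinθ − f = Ma. The torque equation fR = Iα (with α = a/R) gives f = kMa.
Eliminating f: Mg sinθ = (1+k)Ma, so a = g sinθ/(1+k) = 10 × sin39.4° / 1.5 ≈ 4.23 m/s².

a ≈ 4.23 m/s²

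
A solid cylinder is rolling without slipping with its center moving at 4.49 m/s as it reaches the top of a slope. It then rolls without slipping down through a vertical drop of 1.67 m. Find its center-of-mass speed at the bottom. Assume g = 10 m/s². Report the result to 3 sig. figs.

The moment of inertia is (1/2)MR², giving k ≡ I/(MR²) = 0.5.
Since it rolls without slipping, ω = v/R and KE = ½Mv² + ½Iω² = ½(1+k)Mv² = (3/4)Mv².
Conserving energy between top and bottom: (3/4)Mv² = (3/4)Mv₀² + Mgh, hence v² = v₀² + 2gh/(1+k).
v = √(4.49² + 2×10×1.67/1.5) = √42.43 ≈ 6.51 m/s.

v ≈ 6.51 m/s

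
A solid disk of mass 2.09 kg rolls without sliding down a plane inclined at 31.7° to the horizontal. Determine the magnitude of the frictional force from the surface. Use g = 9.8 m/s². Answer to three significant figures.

Here I = (1/2)MR², so the shape factor k = I/(MR²) = 0.5.
Along the incline Mg sinθ − f = Ma, and torque about the center fR = Iα = kMR²(a/R) gives f = kMa.
Combining, a = g sinθ/(1+k) and f = kMa = kMg sinθ/(1+k).
f = 0.5 × 2.09 × 9.8 × sin31.7° / 1.5 ≈ 3.59 N.

f ≈ 3.59 N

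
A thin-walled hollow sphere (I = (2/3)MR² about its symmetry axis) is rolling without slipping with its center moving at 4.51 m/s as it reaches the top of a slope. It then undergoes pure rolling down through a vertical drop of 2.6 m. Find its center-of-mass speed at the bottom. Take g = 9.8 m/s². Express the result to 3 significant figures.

With I = (2/3)MR², the ratio k = I/(MR²) is 2/3.
Since it rolls without slipping, ω = v/R and KE = ½Mv² + ½Iω² = ½(1+k)Mv² = (5/6)Mv².
Energy conservation: (5/6)Mv₀² + Mgh = (5/6)Mv², so v² = v₀² + 2gh/(1+k).
v = √(4.51² + 2×9.8×2.6/1.667) = √50.92 ≈ 7.14 m/s.

v ≈ 7.14 m/s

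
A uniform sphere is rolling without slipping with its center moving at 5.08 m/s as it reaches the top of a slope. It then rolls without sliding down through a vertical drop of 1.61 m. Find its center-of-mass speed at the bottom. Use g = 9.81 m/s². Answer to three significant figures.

The moment of inertia is (2/5)MR², giving k ≡ I/(MR²) = 0.4.
The rolling condition ω = v/R makes the rotational term ½I(v/R)² = ½kMv², so KE_total = ½(1+k)Mv² = (7/10)Mv².
Conserving energy between top and bottom: (7/10)Mv² = (7/10)Mv₀² + Mgh, hence v² = v₀² + 2gh/(1+k).
v = √(5.08² + 2×9.81×1.61/1.4) = √48.37 ≈ 6.95 m/s.

v ≈ 6.95 m/s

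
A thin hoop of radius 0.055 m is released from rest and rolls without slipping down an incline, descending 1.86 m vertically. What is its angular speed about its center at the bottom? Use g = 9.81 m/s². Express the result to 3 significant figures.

ω ≈ 77.7 rad/s

The moment of inertia is MR², giving k ≡ I/(MR²) = 1.
Pure rolling means v = ωR; then KE = ½Mv² + ½I(v/R)² = ½(1+k)Mv² = Mv².
Energy conservation Mgh = ½(1+k)Mv² gives v = √(2gh/(1+k)) = √(2 × 9.81 × 1.86 / 2) = 4.272 m/s.
The angular speed follows from ω = v/R = 4.272/0.055 ≈ 77.7 rad/s.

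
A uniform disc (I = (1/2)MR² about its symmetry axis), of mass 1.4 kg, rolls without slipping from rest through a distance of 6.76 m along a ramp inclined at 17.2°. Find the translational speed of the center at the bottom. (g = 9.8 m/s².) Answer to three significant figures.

The moment of inertia is (1/2)MR², giving k ≡ I/(MR²) = 0.5.
Rolling without slipping gives ω = v/R, so the total kinetic energy is ½Mv² + ½Iω² = ½(1+k)Mv² = (3/4)Mv².
The vertical drop is h = L sinθ = 6.76 × sin17.2° = 1.999 m.
Setting Mgh = (3/4)Mv² gives v = √(2gh/(1+k)) = √(2·9.8·1.999/1.5) ≈ 5.11 m/s.

v ≈ 5.11 m/s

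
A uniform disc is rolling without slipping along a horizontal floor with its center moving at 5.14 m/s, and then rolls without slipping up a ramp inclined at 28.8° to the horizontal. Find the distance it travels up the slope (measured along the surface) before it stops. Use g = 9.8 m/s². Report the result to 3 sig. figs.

d ≈ 4.20 m

Here I = (1/2)MR², so the shape factor k = I/(MR²) = 0.5.
The rolling condition ω = v/R makes the rotational term ½I(v/R)² = ½kMv², so KE_total = ½(1+k)Mv² = (3/4)Mv².
Setting this equal to Mgh gives the vertical rise h = (1+k)v₀²/(2g) = 1.5×5.14²/(2×9.8) = 2.022 m.
Along the incline, d = h/sinθ = 2.022/sin28.8° ≈ 4.20 m.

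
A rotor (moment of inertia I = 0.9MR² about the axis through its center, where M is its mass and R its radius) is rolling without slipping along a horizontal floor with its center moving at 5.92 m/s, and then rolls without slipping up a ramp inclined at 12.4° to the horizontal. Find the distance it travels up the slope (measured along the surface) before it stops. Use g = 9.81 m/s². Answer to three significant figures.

d ≈ 15.8 m

Here I = 0.9MR², so the shape factor k = I/(MR²) = 0.9.
Since it rolls without slipping, ω = v/R and KE = ½Mv² + ½Iω² = ½(1+k)Mv² = (19/20)Mv².
Setting this equal to Mgh gives the vertical rise h = (1+k)v₀²/(2g) = 1.9×5.92²/(2×9.81) = 3.394 m.
The distance along the slope is d = h/sinθ = 3.394/sin12.4° ≈ 15.8 m.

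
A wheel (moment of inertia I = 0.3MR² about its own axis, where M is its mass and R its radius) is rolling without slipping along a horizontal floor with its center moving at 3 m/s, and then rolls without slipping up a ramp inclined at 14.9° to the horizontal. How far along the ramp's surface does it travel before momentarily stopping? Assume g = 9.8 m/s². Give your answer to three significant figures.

d ≈ 2.32 m

For this body I = 0.3MR², i.e. k = I/(MR²) = 0.3.
The rolling condition ω = v/R makes the rotational term ½I(v/R)² = ½kMv², so KE_total = ½(1+k)Mv² = (13/20)Mv².
Setting this equal to Mgh gives the vertical rise h = (1+k)v₀²/(2g) = 1.3×3²/(2×9.8) = 0.5969 m.
The distance along the slope is d = h/sinθ = 0.5969/sin14.9° ≈ 2.32 m.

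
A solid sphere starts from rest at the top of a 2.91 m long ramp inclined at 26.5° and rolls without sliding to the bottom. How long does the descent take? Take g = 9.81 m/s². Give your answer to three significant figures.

With I = (2/5)MR², the ratio k = I/(MR²) is 0.4.
Translational: Mg sinθ − f = Ma. Rotational about the CM: fR = Iα = kMRa, so f = kMa.
Hence a = g sinθ/(1+k) = 9.81×sin26.5°/1.4 = 3.127 m/s².
Starting from rest, L = ½at², so t = √(2L/a) = √(2×2.91/3.127) ≈ 1.36 s.

t ≈ 1.36 s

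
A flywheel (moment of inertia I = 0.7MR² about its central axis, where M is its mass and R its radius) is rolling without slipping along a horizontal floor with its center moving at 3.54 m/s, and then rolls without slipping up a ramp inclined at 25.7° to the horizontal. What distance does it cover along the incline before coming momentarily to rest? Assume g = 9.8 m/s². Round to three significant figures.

d ≈ 2.51 m

The moment of inertia is 0.7MR², giving k ≡ I/(MR²) = 0.7.
The rolling condition ω = v/R makes the rotational term ½I(v/R)² = ½kMv², so KE_total = ½(1+k)Mv² = (17/20)Mv².
Setting this equal to Mgh gives the vertical rise h = (1+k)v₀²/(2g) = 1.7×3.54²/(2×9.8) = 1.087 m.
The distance along the slope is d = h/sinθ = 1.087/sin25.7° ≈ 2.51 m.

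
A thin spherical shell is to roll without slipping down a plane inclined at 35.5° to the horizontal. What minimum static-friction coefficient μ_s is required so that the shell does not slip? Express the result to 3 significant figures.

μ_min ≈ 0.285

For this body I = (2/3)MR², i.e. k = I/(MR²) = 2/3.
Along the incline Mg sinθ − f = Ma, and torque about the center fR = Iα = kMR²(a/R) gives f = kMa.
These give a = g sinθ/(1+k) and the required friction f = kMg sinθ/(1+k).
The normal force is N = Mg cosθ, so μ_min = f/N = k tanθ/(1+k).
μ_min = (2/3) × tan35.5° / 1.667 ≈ 0.285.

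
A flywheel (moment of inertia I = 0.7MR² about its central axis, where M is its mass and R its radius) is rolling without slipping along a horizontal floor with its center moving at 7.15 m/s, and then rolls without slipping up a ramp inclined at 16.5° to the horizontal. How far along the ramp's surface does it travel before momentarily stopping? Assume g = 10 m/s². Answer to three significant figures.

d ≈ 15.3 m

The moment of inertia is 0.7MR², giving k ≡ I/(MR²) = 0.7.
Pure rolling means v = ωR; then KE = ½Mv² + ½I(v/R)² = ½(1+k)Mv² = (17/20)Mv².
Setting this equal to Mgh gives the vertical rise h = (1+k)v₀²/(2g) = 1.7×7.15²/(2×10) = 4.345 m.
Along the incline, d = h/sinθ = 4.345/sin16.5° ≈ 15.3 m.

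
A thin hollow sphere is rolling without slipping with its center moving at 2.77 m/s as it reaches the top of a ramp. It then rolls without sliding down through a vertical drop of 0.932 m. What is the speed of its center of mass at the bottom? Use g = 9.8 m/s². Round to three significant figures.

v ≈ 4.32 m/s

With I = (2/3)MR², the ratio k = I/(MR²) is 2/3.
Since it rolls without slipping, ω = v/R and KE = ½Mv² + ½Iω² = ½(1+k)Mv² = (5/6)Mv².
Energy conservation: (5/6)Mv₀² + Mgh = (5/6)Mv², so v² = v₀² + 2gh/(1+k).
v = √(2.77² + 2×9.8×0.932/1.667) = √18.63 ≈ 4.32 m/s.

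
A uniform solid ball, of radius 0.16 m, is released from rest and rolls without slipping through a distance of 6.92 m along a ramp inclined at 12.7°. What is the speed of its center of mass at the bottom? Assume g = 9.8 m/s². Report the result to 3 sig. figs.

Here I = (2/5)MR², so the shape factor k = I/(MR²) = 0.4.
Rolling without slipping gives ω = v/R, so the total kinetic energy is ½Mv² + ½Iω² = ½(1+k)Mv² = (7/10)Mv².
The vertical drop is h = L sinθ = 6.92 × sin12.7° = 1.521 m.
Energy conservation: Mgh = (7/10)Mv², so v = √(2gh/(1+k)) = √(2 × 9.8 × 1.521 / 1.4) ≈ 4.62 m/s.

v ≈ 4.62 m/s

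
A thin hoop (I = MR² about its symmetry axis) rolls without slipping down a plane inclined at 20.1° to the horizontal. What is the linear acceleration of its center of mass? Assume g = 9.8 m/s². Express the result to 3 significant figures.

For this body I = MR², i.e. k = I/(MR²) = 1.
Newton's second law down the slope: Mg sinθ − f = Ma. The torque equation fR = Iα (with α = a/R) gives f = kMa.
Eliminating f: Mg sinθ = (1+k)Ma, so a = g sinθ/(1+k) = 9.8 × sin20.1° / 2 ≈ 1.68 m/s².

a ≈ 1.68 m/s²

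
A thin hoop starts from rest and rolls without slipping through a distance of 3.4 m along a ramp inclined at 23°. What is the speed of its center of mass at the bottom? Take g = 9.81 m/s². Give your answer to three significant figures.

v ≈ 3.61 m/s

For this body I = MR², i.e. k = I/(MR²) = 1.
Pure rolling means v = ωR; then KE = ½Mv² + ½I(v/R)² = ½(1+k)Mv² = Mv².
The vertical drop is h = L sinθ = 3.4 × sin23° = 1.328 m.
Energy conservation: Mgh = Mv², so v = √(2gh/(1+k)) = √(2 × 9.81 × 1.328 / 2) ≈ 3.61 m/s.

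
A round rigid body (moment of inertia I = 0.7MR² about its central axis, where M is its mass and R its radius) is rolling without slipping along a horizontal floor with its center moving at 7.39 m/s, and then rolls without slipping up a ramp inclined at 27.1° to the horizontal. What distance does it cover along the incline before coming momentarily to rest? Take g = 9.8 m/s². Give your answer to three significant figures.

The moment of inertia is 0.7MR², giving k ≡ I/(MR²) = 0.7.
Since it rolls without slipping, ω = v/R and KE = ½Mv² + ½Iω² = ½(1+k)Mv² = (17/20)Mv².
Setting this equal to Mgh gives the vertical rise h = (1+k)v₀²/(2g) = 1.7×7.39²/(2×9.8) = 4.737 m.
The distance along the slope is d = h/sinθ = 4.737/sin27.1° ≈ 10.4 m.

d ≈ 10.4 m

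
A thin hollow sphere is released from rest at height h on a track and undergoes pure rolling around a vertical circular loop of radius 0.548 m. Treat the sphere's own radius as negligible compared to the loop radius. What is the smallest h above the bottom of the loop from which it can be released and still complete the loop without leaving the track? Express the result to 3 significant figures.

h_min ≈ 1.55 m

With I = (2/3)MR², the ratio k = I/(MR²) is 2/3.
At the top of the loop, the minimum-contact condition is Mg = Mv_top²/r, so v_top² = gr.
With ω = v/R, the kinetic energy at speed v is ½(1+k)Mv² = (5/6)Mv².
Energy conservation from release (height h) to the top (height 2r): Mgh = Mg(2r) + (5/6)M·gr.
Thus h_min = 2r + (1+k)r/2 = r(2 + 1.667/2) = 0.548 × 2.833 ≈ 1.55 m.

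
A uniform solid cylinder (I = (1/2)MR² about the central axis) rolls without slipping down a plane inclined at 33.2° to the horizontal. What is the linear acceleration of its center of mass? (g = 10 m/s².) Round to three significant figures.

For this body I = (1/2)MR², i.e. k = I/(MR²) = 0.5.
Along the incline Mg sinθ − f = Ma, and torque about the center fR = Iα = kMR²(a/R) gives f = kMa.
Eliminating f: Mg sinθ = (1+k)Ma, so a = g sinθ/(1+k) = 10 × sin33.2° / 1.5 ≈ 3.65 m/s².

a ≈ 3.65 m/s²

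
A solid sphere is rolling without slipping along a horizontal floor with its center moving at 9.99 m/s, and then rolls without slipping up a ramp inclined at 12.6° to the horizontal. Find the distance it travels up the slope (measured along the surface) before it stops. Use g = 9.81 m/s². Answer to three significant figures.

For this body I = (2/5)MR², i.e. k = I/(MR²) = 0.4.
Rolling without slipping gives ω = v/R, so the total kinetic energy is ½Mv² + ½Iω² = ½(1+k)Mv² = (7/10)Mv².
Setting this equal to Mgh gives the vertical rise h = (1+k)v₀²/(2g) = 1.4×9.99²/(2×9.81) = 7.121 m.
Along the incline, d = h/sinθ = 7.121/sin12.6° ≈ 32.6 m.

d ≈ 32.6 m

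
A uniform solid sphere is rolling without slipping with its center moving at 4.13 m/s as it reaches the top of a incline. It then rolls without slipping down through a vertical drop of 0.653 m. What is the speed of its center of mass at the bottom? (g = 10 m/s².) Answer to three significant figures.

Here I = (2/5)MR², so the shape factor k = I/(MR²) = 0.4.
Since it rolls without slipping, ω = v/R and KE = ½Mv² + ½Iω² = ½(1+k)Mv² = (7/10)Mv².
Conserving energy between top and bottom: (7/10)Mv² = (7/10)Mv₀² + Mgh, hence v² = v₀² + 2gh/(1+k).
v = √(4.13² + 2×10×0.653/1.4) = √26.39 ≈ 5.14 m/s.

v ≈ 5.14 m/s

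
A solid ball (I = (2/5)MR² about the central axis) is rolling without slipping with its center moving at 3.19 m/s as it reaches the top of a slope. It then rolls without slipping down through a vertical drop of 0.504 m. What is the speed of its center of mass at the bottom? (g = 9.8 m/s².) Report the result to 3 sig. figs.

With I = (2/5)MR², the ratio k = I/(MR²) is 0.4.
Rolling without slipping gives ω = v/R, so the total kinetic energy is ½Mv² + ½Iω² = ½(1+k)Mv² = (7/10)Mv².
Conserving energy between top and bottom: (7/10)Mv² = (7/10)Mv₀² + Mgh, hence v² = v₀² + 2gh/(1+k).
v = √(3.19² + 2×9.8×0.504/1.4) = √17.23 ≈ 4.15 m/s.

v ≈ 4.15 m/s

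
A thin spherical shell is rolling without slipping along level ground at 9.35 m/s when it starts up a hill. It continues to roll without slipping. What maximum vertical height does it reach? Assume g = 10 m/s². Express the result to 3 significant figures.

h ≈ 7.29 m

Here I = (2/3)MR², so the shape factor k = I/(MR²) = 2/3.
Since it rolls without slipping, ω = v/R and KE = ½Mv² + ½Iω² = ½(1+k)Mv² = (5/6)Mv².
At the top the kinetic energy is zero, so (5/6)Mv₀² = Mgh.
Thus h = (1+k)v₀²/(2g) = 1.667 × 9.35² / (2 × 10) ≈ 7.29 m.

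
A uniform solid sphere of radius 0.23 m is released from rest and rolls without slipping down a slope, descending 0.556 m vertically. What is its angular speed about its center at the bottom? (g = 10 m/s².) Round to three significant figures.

ω ≈ 12.3 rad/s

The moment of inertia is (2/5)MR², giving k ≡ I/(MR²) = 0.4.
The rolling condition ω = v/R makes the rotational term ½I(v/R)² = ½kMv², so KE_total = ½(1+k)Mv² = (7/10)Mv².
Energy conservation Mgh = ½(1+k)Mv² gives v = √(2gh/(1+k)) = √(2 × 10 × 0.556 / 1.4) = 2.818 m/s.
The angular speed follows from ω = v/R = 2.818/0.23 ≈ 12.3 rad/s.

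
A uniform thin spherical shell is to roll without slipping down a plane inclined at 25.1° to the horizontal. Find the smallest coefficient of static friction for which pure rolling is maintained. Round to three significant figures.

μ_min ≈ 0.187

For this body I = (2/3)MR², i.e. k = I/(MR²) = 2/3.
Newton's second law down the slope: Mg sinθ − f = Ma. The torque equation fR = Iα (with α = a/R) gives f = kMa.
These give a = g sinθ/(1+k) and the required friction f = kMg sinθ/(1+k).
With N = Mg cosθ, the no-slip condition f ≤ μN gives μ_min = f/N = k tanθ/(1+k).
μ_min = (2/3) × tan25.1° / 1.667 ≈ 0.187.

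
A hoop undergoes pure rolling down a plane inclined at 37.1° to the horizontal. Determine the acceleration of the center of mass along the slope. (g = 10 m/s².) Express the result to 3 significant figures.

The moment of inertia is MR², giving k ≡ I/(MR²) = 1.
Newton's second law down the slope: Mg sinθ − f = Ma. The torque equation fR = Iα (with α = a/R) gives f = kMa.
Eliminating f: Mg sinθ = (1+k)Ma, so a = g sinθ/(1+k) = 10 × sin37.1° / 2 ≈ 3.02 m/s².

a ≈ 3.02 m/s²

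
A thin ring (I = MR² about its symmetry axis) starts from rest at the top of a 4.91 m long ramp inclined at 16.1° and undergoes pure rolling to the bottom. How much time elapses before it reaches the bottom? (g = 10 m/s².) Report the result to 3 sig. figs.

The moment of inertia is MR², giving k ≡ I/(MR²) = 1.
Newton's second law down the slope: Mg sinθ − f = Ma. The torque equation fR = Iα (with α = a/R) gives f = kMa.
Hence a = g sinθ/(1+k) = 10×sin16.1°/2 = 1.387 m/s².
Starting from rest, L = ½at², so t = √(2L/a) = √(2×4.91/1.387) ≈ 2.66 s.

t ≈ 2.66 s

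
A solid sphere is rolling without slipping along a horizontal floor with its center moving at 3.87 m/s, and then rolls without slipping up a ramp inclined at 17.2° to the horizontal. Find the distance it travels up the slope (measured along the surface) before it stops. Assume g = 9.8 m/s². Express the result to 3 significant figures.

d ≈ 3.62 m

For this body I = (2/5)MR², i.e. k = I/(MR²) = 0.4.
The rolling condition ω = v/R makes the rotational term ½I(v/R)² = ½kMv², so KE_total = ½(1+k)Mv² = (7/10)Mv².
Setting this equal to Mgh gives the vertical rise h = (1+k)v₀²/(2g) = 1.4×3.87²/(2×9.8) = 1.07 m.
The distance along the slope is d = h/sinθ = 1.07/sin17.2° ≈ 3.62 m.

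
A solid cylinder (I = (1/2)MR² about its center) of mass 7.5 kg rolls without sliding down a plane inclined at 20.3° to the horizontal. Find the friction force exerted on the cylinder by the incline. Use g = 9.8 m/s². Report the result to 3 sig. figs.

f ≈ 8.50 N

For this body I = (1/2)MR², i.e. k = I/(MR²) = 0.5.
Along the incline Mg sinθ − f = Ma, and torque about the center fR = Iα = kMR²(a/R) gives f = kMa.
Combining, a = g sinθ/(1+k) and f = kMa = kMg sinθ/(1+k).
f = 0.5 × 7.5 × 9.8 × sin20.3° / 1.5 ≈ 8.50 N.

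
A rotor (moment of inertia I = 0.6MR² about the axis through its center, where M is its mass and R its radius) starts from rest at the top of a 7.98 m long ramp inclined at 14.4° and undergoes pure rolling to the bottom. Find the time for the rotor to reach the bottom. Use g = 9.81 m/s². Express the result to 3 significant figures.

The moment of inertia is 0.6MR², giving k ≡ I/(MR²) = 0.6.
Along the incline Mg sinθ − f = Ma, and torque about the center fR = Iα = kMR²(a/R) gives f = kMa.
Hence a = g sinθ/(1+k) = 9.81×sin14.4°/1.6 = 1.525 m/s².
With constant a from rest, t = √(2L/a) = √(2·7.98/1.525) ≈ 3.24 s.

t ≈ 3.24 s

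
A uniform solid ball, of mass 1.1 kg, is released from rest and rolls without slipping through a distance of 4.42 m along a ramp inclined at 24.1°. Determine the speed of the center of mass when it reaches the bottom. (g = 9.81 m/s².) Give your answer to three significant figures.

v ≈ 5.03 m/s

Here I = (2/5)MR², so the shape factor k = I/(MR²) = 0.4.
Pure rolling means v = ωR; then KE = ½Mv² + ½I(v/R)² = ½(1+k)Mv² = (7/10)Mv².
The vertical drop is h = L sinθ = 4.42 × sin24.1° = 1.805 m.
Setting Mgh = (7/10)Mv² gives v = √(2gh/(1+k)) = √(2·9.81·1.805/1.4) ≈ 5.03 m/s.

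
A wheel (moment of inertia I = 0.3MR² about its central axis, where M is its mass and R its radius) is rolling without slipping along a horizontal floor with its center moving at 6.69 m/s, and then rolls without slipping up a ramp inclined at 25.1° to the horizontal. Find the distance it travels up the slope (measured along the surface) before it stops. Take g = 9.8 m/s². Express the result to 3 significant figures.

d ≈ 7.00 m

Here I = 0.3MR², so the shape factor k = I/(MR²) = 0.3.
The rolling condition ω = v/R makes the rotational term ½I(v/R)² = ½kMv², so KE_total = ½(1+k)Mv² = (13/20)Mv².
Setting this equal to Mgh gives the vertical rise h = (1+k)v₀²/(2g) = 1.3×6.69²/(2×9.8) = 2.969 m.
The distance along the slope is d = h/sinθ = 2.969/sin25.1° ≈ 7.00 m.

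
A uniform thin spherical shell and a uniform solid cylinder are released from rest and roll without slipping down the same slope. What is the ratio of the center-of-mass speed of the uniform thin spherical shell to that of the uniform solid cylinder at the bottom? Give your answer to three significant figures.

v_ratio ≈ 0.949

Each satisfies Mgh = ½(1+k)Mv² with k = I/(MR²), so v ∝ 1/√(1+k).
For the uniform thin spherical shell k = 2/3; for the uniform solid cylinder k = 0.5.
v₁/v₂ = √((1+k₂)/(1+k₁)) = √(1.5/1.667) ≈ 0.949.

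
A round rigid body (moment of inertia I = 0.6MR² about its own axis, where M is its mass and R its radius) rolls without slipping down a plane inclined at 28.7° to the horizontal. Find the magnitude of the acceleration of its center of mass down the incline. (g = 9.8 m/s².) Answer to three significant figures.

The moment of inertia is 0.6MR², giving k ≡ I/(MR²) = 0.6.
Newton's second law down the slope: Mg sinθ − f = Ma. The torque equation fR = Iα (with α = a/R) gives f = kMa.
Eliminating f: Mg sinθ = (1+k)Ma, so a = g sinθ/(1+k) = 9.8 × sin28.7° / 1.6 ≈ 2.94 m/s².

a ≈ 2.94 m/s²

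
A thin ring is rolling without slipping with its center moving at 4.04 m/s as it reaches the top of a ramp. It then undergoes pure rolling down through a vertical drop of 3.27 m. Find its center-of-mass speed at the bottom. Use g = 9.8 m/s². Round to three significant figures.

v ≈ 6.95 m/s

The moment of inertia is MR², giving k ≡ I/(MR²) = 1.
Since it rolls without slipping, ω = v/R and KE = ½Mv² + ½Iω² = ½(1+k)Mv² = Mv².
Energy conservation: Mv₀² + Mgh = Mv², so v² = v₀² + 2gh/(1+k).
v = √(4.04² + 2×9.8×3.27/2) = √48.37 ≈ 6.95 m/s.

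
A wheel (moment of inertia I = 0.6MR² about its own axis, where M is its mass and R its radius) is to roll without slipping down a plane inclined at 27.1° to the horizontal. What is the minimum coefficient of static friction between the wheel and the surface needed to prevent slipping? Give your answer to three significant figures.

The moment of inertia is 0.6MR², giving k ≡ I/(MR²) = 0.6.
Along the incline Mg sinθ − f = Ma, and torque about the center fR = Iα = kMR²(a/R) gives f = kMa.
These give a = g sinθ/(1+k) and the required friction f = kMg sinθ/(1+k).
The normal force is N = Mg cosθ, so μ_min = f/N = k tanθ/(1+k).
μ_min = 0.6 × tan27.1° / 1.6 ≈ 0.192.

μ_min ≈ 0.192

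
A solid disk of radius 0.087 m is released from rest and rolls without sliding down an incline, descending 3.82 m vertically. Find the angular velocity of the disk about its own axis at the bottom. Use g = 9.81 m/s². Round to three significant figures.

Here I = (1/2)MR², so the shape factor k = I/(MR²) = 0.5.
Since it rolls without slipping, ω = v/R and KE = ½Mv² + ½Iω² = ½(1+k)Mv² = (3/4)Mv².
Energy conservation Mgh = ½(1+k)Mv² gives v = √(2gh/(1+k)) = √(2 × 9.81 × 3.82 / 1.5) = 7.069 m/s.
The angular speed follows from ω = v/R = 7.069/0.087 ≈ 81.2 rad/s.

ω ≈ 81.2 rad/s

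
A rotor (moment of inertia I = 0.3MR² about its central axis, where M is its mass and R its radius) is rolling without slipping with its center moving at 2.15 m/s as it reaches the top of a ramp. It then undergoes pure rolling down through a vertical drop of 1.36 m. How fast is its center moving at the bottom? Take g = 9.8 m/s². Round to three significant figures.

v ≈ 5.01 m/s

Here I = 0.3MR², so the shape factor k = I/(MR²) = 0.3.
The rolling condition ω = v/R makes the rotational term ½I(v/R)² = ½kMv², so KE_total = ½(1+k)Mv² = (13/20)Mv².
Conserving energy between top and bottom: (13/20)Mv² = (13/20)Mv₀² + Mgh, hence v² = v₀² + 2gh/(1+k).
v = √(2.15² + 2×9.8×1.36/1.3) = √25.13 ≈ 5.01 m/s.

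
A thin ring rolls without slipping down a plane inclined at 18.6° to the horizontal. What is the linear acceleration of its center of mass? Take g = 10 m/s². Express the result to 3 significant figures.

a ≈ 1.59 m/s²

The moment of inertia is MR², giving k ≡ I/(MR²) = 1.
Newton's second law down the slope: Mg sinθ − f = Ma. The torque equation fR = Iα (with α = a/R) gives f = kMa.
Eliminating f: Mg sinθ = (1+k)Ma, so a = g sinθ/(1+k) = 10 × sin18.6° / 2 ≈ 1.59 m/s².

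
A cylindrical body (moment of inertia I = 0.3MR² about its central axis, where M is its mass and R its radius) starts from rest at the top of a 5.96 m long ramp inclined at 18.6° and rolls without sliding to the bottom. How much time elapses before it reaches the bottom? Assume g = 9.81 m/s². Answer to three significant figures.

t ≈ 2.23 s

For this body I = 0.3MR², i.e. k = I/(MR²) = 0.3.
Newton's second law down the slope: Mg sinθ − f = Ma. The torque equation fR = Iα (with α = a/R) gives f = kMa.
Hence a = g sinθ/(1+k) = 9.81×sin18.6°/1.3 = 2.407 m/s².
Starting from rest, L = ½at², so t = √(2L/a) = √(2×5.96/2.407) ≈ 2.23 s.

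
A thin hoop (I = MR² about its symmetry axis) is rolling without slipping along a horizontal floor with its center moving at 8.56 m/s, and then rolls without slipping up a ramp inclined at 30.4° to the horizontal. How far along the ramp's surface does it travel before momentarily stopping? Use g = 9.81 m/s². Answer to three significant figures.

Here I = MR², so the shape factor k = I/(MR²) = 1.
Since it rolls without slipping, ω = v/R and KE = ½Mv² + ½Iω² = ½(1+k)Mv² = Mv².
Setting this equal to Mgh gives the vertical rise h = (1+k)v₀²/(2g) = 2×8.56²/(2×9.81) = 7.469 m.
The distance along the slope is d = h/sinθ = 7.469/sin30.4° ≈ 14.8 m.

d ≈ 14.8 m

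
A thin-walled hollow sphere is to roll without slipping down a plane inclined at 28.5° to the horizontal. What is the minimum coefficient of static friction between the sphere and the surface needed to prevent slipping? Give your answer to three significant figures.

For this body I = (2/3)MR², i.e. k = I/(MR²) = 2/3.
Along the incline Mg sinθ − f = Ma, and torque about the center fR = Iα = kMR²(a/R) gives f = kMa.
These give a = g sinθ/(1+k) and the required friction f = kMg sinθ/(1+k).
The normal force is N = Mg cosθ, so μ_min = f/N = k tanθ/(1+k).
μ_min = (2/3) × tan28.5° / 1.667 ≈ 0.217.

μ_min ≈ 0.217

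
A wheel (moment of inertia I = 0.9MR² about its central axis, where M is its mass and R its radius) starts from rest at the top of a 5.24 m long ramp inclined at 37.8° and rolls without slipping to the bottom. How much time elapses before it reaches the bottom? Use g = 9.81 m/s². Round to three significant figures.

For this body I = 0.9MR², i.e. k = I/(MR²) = 0.9.
Translational: Mg sinθ − f = Ma. Rotational about the CM: fR = Iα = kMRa, so f = kMa.
Hence a = g sinθ/(1+k) = 9.81×sin37.8°/1.9 = 3.165 m/s².
Starting from rest, L = ½at², so t = √(2L/a) = √(2×5.24/3.165) ≈ 1.82 s.

t ≈ 1.82 s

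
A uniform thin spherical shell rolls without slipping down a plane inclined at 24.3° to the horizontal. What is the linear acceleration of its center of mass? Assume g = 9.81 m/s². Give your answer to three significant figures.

With I = (2/3)MR², the ratio k = I/(MR²) is 2/3.
Newton's second law down the slope: Mg sinθ − f = Ma. The torque equation fR = Iα (with α = a/R) gives f = kMa.
Eliminating f: Mg sinθ = (1+k)Ma, so a = g sinθ/(1+k) = 9.81 × sin24.3° / 1.667 ≈ 2.42 m/s².

a ≈ 2.42 m/s²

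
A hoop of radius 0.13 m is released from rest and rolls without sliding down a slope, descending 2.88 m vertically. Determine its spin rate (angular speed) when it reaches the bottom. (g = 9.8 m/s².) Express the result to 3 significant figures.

ω ≈ 40.9 rad/s

With I = MR², the ratio k = I/(MR²) is 1.
Pure rolling means v = ωR; then KE = ½Mv² + ½I(v/R)² = ½(1+k)Mv² = Mv².
Energy conservation Mgh = ½(1+k)Mv² gives v = √(2gh/(1+k)) = √(2 × 9.8 × 2.88 / 2) = 5.313 m/s.
The angular speed follows from ω = v/R = 5.313/0.13 ≈ 40.9 rad/s.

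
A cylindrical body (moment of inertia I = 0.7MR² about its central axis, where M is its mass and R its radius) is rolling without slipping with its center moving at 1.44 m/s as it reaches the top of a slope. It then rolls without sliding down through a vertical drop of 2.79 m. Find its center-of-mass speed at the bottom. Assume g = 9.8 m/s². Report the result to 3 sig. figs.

v ≈ 5.85 m/s

For this body I = 0.7MR², i.e. k = I/(MR²) = 0.7.
Rolling without slipping gives ω = v/R, so the total kinetic energy is ½Mv² + ½Iω² = ½(1+k)Mv² = (17/20)Mv².
Energy conservation: (17/20)Mv₀² + Mgh = (17/20)Mv², so v² = v₀² + 2gh/(1+k).
v = √(1.44² + 2×9.8×2.79/1.7) = √34.24 ≈ 5.85 m/s.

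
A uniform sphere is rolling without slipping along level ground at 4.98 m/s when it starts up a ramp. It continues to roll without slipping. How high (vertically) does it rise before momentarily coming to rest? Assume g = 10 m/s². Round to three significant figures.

Here I = (2/5)MR², so the shape factor k = I/(MR²) = 0.4.
Rolling without slipping gives ω = v/R, so the total kinetic energy is ½Mv² + ½Iω² = ½(1+k)Mv² = (7/10)Mv².
All of this converts to potential energy at the highest point: (7/10)Mv₀² = Mgh.
Thus h = (1+k)v₀²/(2g) = 1.4 × 4.98² / (2 × 10) ≈ 1.74 m.

h ≈ 1.74 m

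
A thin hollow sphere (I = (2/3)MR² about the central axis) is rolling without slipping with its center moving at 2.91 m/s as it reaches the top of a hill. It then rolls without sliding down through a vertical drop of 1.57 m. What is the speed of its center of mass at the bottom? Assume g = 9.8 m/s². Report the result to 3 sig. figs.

Here I = (2/3)MR², so the shape factor k = I/(MR²) = 2/3.
Since it rolls without slipping, ω = v/R and KE = ½Mv² + ½Iω² = ½(1+k)Mv² = (5/6)Mv².
Conserving energy between top and bottom: (5/6)Mv² = (5/6)Mv₀² + Mgh, hence v² = v₀² + 2gh/(1+k).
v = √(2.91² + 2×9.8×1.57/1.667) = √26.93 ≈ 5.19 m/s.

v ≈ 5.19 m/s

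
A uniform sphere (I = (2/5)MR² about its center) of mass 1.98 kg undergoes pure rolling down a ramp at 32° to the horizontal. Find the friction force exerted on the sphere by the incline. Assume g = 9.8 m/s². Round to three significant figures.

Here I = (2/5)MR², so the shape factor k = I/(MR²) = 0.4.
Newton's second law down the slope: Mg sinθ − f = Ma. The torque equation fR = Iα (with α = a/R) gives f = kMa.
Combining, a = g sinθ/(1+k) and f = kMa = kMg sinθ/(1+k).
f = 0.4 × 1.98 × 9.8 × sin32° / 1.4 ≈ 2.94 N.

f ≈ 2.94 N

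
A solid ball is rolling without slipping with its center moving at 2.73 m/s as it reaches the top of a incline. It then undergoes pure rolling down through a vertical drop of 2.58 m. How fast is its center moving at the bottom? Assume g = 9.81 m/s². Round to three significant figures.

For this body I = (2/5)MR², i.e. k = I/(MR²) = 0.4.
The rolling condition ω = v/R makes the rotational term ½I(v/R)² = ½kMv², so KE_total = ½(1+k)Mv² = (7/10)Mv².
Conserving energy between top and bottom: (7/10)Mv² = (7/10)Mv₀² + Mgh, hence v² = v₀² + 2gh/(1+k).
v = √(2.73² + 2×9.81×2.58/1.4) = √43.61 ≈ 6.60 m/s.

v ≈ 6.60 m/s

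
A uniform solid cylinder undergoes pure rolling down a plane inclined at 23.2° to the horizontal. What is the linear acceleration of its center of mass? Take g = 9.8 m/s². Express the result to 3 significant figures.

With I = (1/2)MR², the ratio k = I/(MR²) is 0.5.
Newton's second law down the slope: Mg sinθ − f = Ma. The torque equation fR = Iα (with α = a/R) gives f = kMa.
Eliminating f: Mg sinθ = (1+k)Ma, so a = g sinθ/(1+k) = 9.8 × sin23.2° / 1.5 ≈ 2.57 m/s².

a ≈ 2.57 m/s²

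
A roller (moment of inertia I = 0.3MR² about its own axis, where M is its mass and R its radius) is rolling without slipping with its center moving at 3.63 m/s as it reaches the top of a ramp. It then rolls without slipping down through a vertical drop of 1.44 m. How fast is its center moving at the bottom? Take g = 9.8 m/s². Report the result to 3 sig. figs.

v ≈ 5.91 m/s

Here I = 0.3MR², so the shape factor k = I/(MR²) = 0.3.
Rolling without slipping gives ω = v/R, so the total kinetic energy is ½Mv² + ½Iω² = ½(1+k)Mv² = (13/20)Mv².
Conserving energy between top and bottom: (13/20)Mv² = (13/20)Mv₀² + Mgh, hence v² = v₀² + 2gh/(1+k).
v = √(3.63² + 2×9.8×1.44/1.3) = √34.89 ≈ 5.91 m/s.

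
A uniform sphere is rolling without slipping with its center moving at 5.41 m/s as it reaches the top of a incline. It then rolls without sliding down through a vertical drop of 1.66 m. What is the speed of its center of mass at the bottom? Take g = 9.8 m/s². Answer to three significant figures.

v ≈ 7.25 m/s

With I = (2/5)MR², the ratio k = I/(MR²) is 0.4.
Since it rolls without slipping, ω = v/R and KE = ½Mv² + ½Iω² = ½(1+k)Mv² = (7/10)Mv².
Energy conservation: (7/10)Mv₀² + Mgh = (7/10)Mv², so v² = v₀² + 2gh/(1+k).
v = √(5.41² + 2×9.8×1.66/1.4) = √52.51 ≈ 7.25 m/s.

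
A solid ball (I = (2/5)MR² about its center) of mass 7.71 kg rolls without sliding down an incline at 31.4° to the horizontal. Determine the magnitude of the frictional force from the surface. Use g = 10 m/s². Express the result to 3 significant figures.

f ≈ 11.5 N

For this body I = (2/5)MR², i.e. k = I/(MR²) = 0.4.
Translational: Mg sinθ − f = Ma. Rotational about the CM: fR = Iα = kMRa, so f = kMa.
Combining, a = g sinθ/(1+k) and f = kMa = kMg sinθ/(1+k).
f = 0.4 × 7.71 × 10 × sin31.4° / 1.4 ≈ 11.5 N.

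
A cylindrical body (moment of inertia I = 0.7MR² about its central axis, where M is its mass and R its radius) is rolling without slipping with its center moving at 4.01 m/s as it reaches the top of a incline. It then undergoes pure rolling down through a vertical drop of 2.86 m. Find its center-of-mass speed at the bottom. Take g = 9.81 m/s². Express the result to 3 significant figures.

The moment of inertia is 0.7MR², giving k ≡ I/(MR²) = 0.7.
The rolling condition ω = v/R makes the rotational term ½I(v/R)² = ½kMv², so KE_total = ½(1+k)Mv² = (17/20)Mv².
Energy conservation: (17/20)Mv₀² + Mgh = (17/20)Mv², so v² = v₀² + 2gh/(1+k).
v = √(4.01² + 2×9.81×2.86/1.7) = √49.09 ≈ 7.01 m/s.

v ≈ 7.01 m/s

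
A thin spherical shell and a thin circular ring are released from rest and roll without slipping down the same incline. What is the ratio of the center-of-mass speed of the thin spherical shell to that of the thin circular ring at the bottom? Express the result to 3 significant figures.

Each satisfies Mgh = ½(1+k)Mv² with k = I/(MR²), so v ∝ 1/√(1+k).
For the thin spherical shell k = 2/3; for the thin circular ring k = 1.
v₁/v₂ = √((1+k₂)/(1+k₁)) = √(2/1.667) ≈ 1.10.

v_ratio ≈ 1.10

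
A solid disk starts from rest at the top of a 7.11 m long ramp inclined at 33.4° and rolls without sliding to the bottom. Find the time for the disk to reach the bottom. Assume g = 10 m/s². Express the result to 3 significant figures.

t ≈ 1.97 s

With I = (1/2)MR², the ratio k = I/(MR²) is 0.5.
Newton's second law down the slope: Mg sinθ − f = Ma. The torque equation fR = Iα (with α = a/R) gives f = kMa.
Hence a = g sinθ/(1+k) = 10×sin33.4°/1.5 = 3.67 m/s².
With constant a from rest, t = √(2L/a) = √(2·7.11/3.67) ≈ 1.97 s.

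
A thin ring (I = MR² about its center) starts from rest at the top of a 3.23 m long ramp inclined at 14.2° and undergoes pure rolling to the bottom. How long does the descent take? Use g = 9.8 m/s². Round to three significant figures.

t ≈ 2.32 s

With I = MR², the ratio k = I/(MR²) is 1.
Newton's second law down the slope: Mg sinθ − f = Ma. The torque equation fR = Iα (with α = a/R) gives f = kMa.
Hence a = g sinθ/(1+k) = 9.8×sin14.2°/2 = 1.202 m/s².
With constant a from rest, t = √(2L/a) = √(2·3.23/1.202) ≈ 2.32 s.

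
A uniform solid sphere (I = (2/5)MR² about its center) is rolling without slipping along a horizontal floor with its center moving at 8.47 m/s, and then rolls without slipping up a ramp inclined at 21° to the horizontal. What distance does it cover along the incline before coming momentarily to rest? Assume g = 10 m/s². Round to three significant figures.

For this body I = (2/5)MR², i.e. k = I/(MR²) = 0.4.
The rolling condition ω = v/R makes the rotational term ½I(v/R)² = ½kMv², so KE_total = ½(1+k)Mv² = (7/10)Mv².
Setting this equal to Mgh gives the vertical rise h = (1+k)v₀²/(2g) = 1.4×8.47²/(2×10) = 5.022 m.
Along the incline, d = h/sinθ = 5.022/sin21° ≈ 14.0 m.

d ≈ 14.0 m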